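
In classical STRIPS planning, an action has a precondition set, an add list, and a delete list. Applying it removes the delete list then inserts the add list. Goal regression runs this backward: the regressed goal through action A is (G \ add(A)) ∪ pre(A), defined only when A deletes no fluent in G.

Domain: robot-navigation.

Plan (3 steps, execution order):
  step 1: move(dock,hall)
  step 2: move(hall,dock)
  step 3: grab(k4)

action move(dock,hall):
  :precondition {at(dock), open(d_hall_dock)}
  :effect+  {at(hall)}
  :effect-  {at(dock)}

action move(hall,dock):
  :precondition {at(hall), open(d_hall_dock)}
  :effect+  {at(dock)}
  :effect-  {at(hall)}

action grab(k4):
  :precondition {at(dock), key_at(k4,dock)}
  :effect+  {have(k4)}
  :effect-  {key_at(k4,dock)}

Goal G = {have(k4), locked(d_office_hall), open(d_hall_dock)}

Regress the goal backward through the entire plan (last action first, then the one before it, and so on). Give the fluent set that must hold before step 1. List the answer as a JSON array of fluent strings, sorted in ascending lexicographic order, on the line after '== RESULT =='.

Work backward from the goal:
  through step 3 (grab(k4)): drop {have(k4)}, keep {locked(d_office_hall), open(d_hall_dock)}, require {at(dock), key_at(k4,dock)}
    → {at(dock), key_at(k4,dock), locked(d_office_hall), open(d_hall_dock)}
  through step 2 (move(hall,dock)): drop {at(dock)}, keep {key_at(k4,dock), locked(d_office_hall), open(d_hall_dock)}, require {at(hall), open(d_hall_dock)}
    → {at(hall), key_at(k4,dock), locked(d_office_hall), open(d_hall_dock)}
  through step 1 (move(dock,hall)): drop {at(hall)}, keep {key_at(k4,dock), locked(d_office_hall), open(d_hall_dock)}, require {at(dock), open(d_hall_dock)}
    → {at(dock), key_at(k4,dock), locked(d_office_hall), open(d_hall_dock)}

== RESULT ==
["at(dock)", "key_at(k4,dock)", "locked(d_office_hall)", "open(d_hall_dock)"]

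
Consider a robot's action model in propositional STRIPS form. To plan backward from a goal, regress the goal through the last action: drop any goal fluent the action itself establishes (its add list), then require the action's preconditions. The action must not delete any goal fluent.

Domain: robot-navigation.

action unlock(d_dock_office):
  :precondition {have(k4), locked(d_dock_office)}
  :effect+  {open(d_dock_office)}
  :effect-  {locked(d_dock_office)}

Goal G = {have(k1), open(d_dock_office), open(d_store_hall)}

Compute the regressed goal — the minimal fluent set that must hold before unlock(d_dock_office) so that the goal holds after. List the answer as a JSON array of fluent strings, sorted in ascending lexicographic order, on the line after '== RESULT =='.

Compute (G \ add) ∪ pre:
  G ∩ del = {}  (empty — regression defined)
  G \ add = {have(k1), open(d_dock_office), open(d_store_hall)} \ {open(d_dock_office)} = {have(k1), open(d_store_hall)}
  ∪ pre   = {have(k1), open(d_store_hall)} ∪ {have(k4), locked(d_dock_office)}
          = {have(k1), have(k4), locked(d_dock_office), open(d_store_hall)}

== RESULT ==
["have(k1)", "have(k4)", "locked(d_dock_office)", "open(d_store_hall)"]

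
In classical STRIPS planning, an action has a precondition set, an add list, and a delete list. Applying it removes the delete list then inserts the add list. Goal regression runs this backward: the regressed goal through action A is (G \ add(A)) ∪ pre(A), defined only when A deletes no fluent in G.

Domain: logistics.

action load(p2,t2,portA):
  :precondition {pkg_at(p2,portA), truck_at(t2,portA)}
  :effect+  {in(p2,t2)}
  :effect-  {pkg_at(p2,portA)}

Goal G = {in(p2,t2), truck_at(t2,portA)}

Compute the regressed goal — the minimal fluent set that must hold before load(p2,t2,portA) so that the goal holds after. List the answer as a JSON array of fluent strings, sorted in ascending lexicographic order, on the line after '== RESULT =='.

Regress:
  G ∩ del = {}  (empty — regression defined)
  G \ add = {in(p2,t2), truck_at(t2,portA)} \ {in(p2,t2)} = {truck_at(t2,portA)}
  ∪ pre   = {truck_at(t2,portA)} ∪ {pkg_at(p2,portA), truck_at(t2,portA)}
          = {pkg_at(p2,portA), truck_at(t2,portA)}

== RESULT ==
["pkg_at(p2,portA)", "truck_at(t2,portA)"]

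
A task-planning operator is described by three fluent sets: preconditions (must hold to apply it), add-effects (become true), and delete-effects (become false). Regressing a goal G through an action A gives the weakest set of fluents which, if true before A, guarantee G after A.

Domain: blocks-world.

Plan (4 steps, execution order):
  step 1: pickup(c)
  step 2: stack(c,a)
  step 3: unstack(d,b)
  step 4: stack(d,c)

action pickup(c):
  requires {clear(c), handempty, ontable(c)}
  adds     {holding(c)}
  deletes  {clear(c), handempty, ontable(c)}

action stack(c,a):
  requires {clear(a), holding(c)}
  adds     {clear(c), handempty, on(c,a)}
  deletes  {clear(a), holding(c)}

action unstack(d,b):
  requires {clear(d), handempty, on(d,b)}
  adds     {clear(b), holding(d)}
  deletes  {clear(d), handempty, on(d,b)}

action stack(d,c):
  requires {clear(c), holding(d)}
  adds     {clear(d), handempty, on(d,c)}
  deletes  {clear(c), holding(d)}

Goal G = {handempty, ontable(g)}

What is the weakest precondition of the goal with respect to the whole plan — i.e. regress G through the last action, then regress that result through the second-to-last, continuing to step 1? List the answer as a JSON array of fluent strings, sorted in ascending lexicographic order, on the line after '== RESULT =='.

Regress step by step:
  through step 4 (stack(d,c)): drop {handempty}, keep {ontable(g)}, require {clear(c), holding(d)}
    → {clear(c), holding(d), ontable(g)}
  through step 3 (unstack(d,b)): drop {holding(d)}, keep {clear(c), ontable(g)}, require {clear(d), handempty, on(d,b)}
    → {clear(c), clear(d), handempty, on(d,b), ontable(g)}
  through step 2 (stack(c,a)): drop {clear(c), handempty}, keep {clear(d), on(d,b), ontable(g)}, require {clear(a), holding(c)}
    → {clear(a), clear(d), holding(c), on(d,b), ontable(g)}
  through step 1 (pickup(c)): drop {holding(c)}, keep {clear(a), clear(d), on(d,b), ontable(g)}, require {clear(c), handempty, ontable(c)}
    → {clear(a), clear(c), clear(d), handempty, on(d,b), ontable(c), ontable(g)}

== RESULT ==
["clear(a)", "clear(c)", "clear(d)", "handempty", "on(d,b)", "ontable(c)", "ontable(g)"]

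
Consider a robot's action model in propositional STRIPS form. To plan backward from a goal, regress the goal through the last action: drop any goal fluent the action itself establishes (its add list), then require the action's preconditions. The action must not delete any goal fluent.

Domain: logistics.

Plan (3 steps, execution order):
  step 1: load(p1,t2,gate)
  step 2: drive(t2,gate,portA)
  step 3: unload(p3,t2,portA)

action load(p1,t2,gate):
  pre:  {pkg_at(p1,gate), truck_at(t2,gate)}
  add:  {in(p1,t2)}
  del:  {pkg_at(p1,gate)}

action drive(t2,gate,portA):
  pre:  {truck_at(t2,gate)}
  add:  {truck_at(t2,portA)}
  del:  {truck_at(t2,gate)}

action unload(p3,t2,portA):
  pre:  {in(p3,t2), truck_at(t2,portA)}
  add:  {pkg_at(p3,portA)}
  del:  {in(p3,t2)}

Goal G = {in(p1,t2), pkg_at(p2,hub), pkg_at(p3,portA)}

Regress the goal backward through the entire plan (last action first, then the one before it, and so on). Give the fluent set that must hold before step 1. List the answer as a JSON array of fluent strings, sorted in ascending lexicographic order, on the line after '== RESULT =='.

Regress step by step:
  through step 3 (unload(p3,t2,portA)): drop {pkg_at(p3,portA)}, keep {in(p1,t2), pkg_at(p2,hub)}, require {in(p3,t2), truck_at(t2,portA)}
    → {in(p1,t2), in(p3,t2), pkg_at(p2,hub), truck_at(t2,portA)}
  through step 2 (drive(t2,gate,portA)): drop {truck_at(t2,portA)}, keep {in(p1,t2), in(p3,t2), pkg_at(p2,hub)}, require {truck_at(t2,gate)}
    → {in(p1,t2), in(p3,t2), pkg_at(p2,hub), truck_at(t2,gate)}
  through step 1 (load(p1,t2,gate)): drop {in(p1,t2)}, keep {in(p3,t2), pkg_at(p2,hub), truck_at(t2,gate)}, require {pkg_at(p1,gate), truck_at(t2,gate)}
    → {in(p3,t2), pkg_at(p1,gate), pkg_at(p2,hub), truck_at(t2,gate)}

== RESULT ==
["in(p3,t2)", "pkg_at(p1,gate)", "pkg_at(p2,hub)", "truck_at(t2,gate)"]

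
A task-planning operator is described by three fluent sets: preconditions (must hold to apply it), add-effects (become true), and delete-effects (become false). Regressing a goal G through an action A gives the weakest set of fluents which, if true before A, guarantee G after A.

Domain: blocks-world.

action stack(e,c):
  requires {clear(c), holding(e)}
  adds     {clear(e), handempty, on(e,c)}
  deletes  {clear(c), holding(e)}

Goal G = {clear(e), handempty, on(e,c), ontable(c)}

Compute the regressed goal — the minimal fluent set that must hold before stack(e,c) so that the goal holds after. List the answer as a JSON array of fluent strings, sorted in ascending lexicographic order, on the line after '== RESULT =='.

Regress:
  G ∩ del = {}  (empty — regression defined)
  G \ add = {clear(e), handempty, on(e,c), ontable(c)} \ {clear(e), handempty, on(e,c)} = {ontable(c)}
  ∪ pre   = {ontable(c)} ∪ {clear(c), holding(e)}
          = {clear(c), holding(e), ontable(c)}

== RESULT ==
["clear(c)", "holding(e)", "ontable(c)"]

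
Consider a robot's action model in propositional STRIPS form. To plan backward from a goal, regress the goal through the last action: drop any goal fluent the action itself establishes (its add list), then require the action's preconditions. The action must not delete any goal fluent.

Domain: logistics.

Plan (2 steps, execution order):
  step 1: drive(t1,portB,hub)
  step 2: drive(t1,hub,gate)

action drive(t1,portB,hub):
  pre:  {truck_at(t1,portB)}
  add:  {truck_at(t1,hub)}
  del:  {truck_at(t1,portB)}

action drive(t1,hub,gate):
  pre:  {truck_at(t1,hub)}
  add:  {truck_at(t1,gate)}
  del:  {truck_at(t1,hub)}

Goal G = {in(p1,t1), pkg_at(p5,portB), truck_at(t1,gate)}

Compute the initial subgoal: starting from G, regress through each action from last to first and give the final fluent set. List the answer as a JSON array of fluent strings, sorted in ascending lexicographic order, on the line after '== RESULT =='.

Regress step by step:
  through step 2 (drive(t1,hub,gate)): drop {truck_at(t1,gate)}, keep {in(p1,t1), pkg_at(p5,portB)}, require {truck_at(t1,hub)}
    → {in(p1,t1), pkg_at(p5,portB), truck_at(t1,hub)}
  through step 1 (drive(t1,portB,hub)): drop {truck_at(t1,hub)}, keep {in(p1,t1), pkg_at(p5,portB)}, require {truck_at(t1,portB)}
    → {in(p1,t1), pkg_at(p5,portB), truck_at(t1,portB)}

== RESULT ==
["in(p1,t1)", "pkg_at(p5,portB)", "truck_at(t1,portB)"]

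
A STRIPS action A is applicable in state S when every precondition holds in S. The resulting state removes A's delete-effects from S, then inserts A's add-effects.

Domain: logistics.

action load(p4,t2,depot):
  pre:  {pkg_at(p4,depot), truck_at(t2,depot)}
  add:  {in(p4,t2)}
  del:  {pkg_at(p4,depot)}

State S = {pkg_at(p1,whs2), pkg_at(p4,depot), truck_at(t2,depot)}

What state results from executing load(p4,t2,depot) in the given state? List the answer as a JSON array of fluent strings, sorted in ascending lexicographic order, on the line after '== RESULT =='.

Compute (S \ del) ∪ add:
  pre ⊆ S: {pkg_at(p4,depot), truck_at(t2,depot)} ⊆ S  — applicable
  S \ del = {pkg_at(p1,whs2), truck_at(t2,depot)}
  ∪ add   = {in(p4,t2), pkg_at(p1,whs2), truck_at(t2,depot)}

== RESULT ==
["in(p4,t2)", "pkg_at(p1,whs2)", "truck_at(t2,depot)"]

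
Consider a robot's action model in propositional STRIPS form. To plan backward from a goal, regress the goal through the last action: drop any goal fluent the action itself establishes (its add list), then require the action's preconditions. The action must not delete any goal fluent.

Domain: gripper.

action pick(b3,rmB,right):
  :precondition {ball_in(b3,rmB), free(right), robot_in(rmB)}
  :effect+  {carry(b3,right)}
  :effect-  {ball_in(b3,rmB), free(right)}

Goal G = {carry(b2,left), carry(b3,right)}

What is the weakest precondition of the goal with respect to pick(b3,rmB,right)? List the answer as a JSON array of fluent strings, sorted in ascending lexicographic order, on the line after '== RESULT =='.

Regress:
  G ∩ del = {}  (empty — regression defined)
  G \ add = {carry(b2,left), carry(b3,right)} \ {carry(b3,right)} = {carry(b2,left)}
  ∪ pre   = {carry(b2,left)} ∪ {ball_in(b3,rmB), free(right), robot_in(rmB)}
          = {ball_in(b3,rmB), carry(b2,left), free(right), robot_in(rmB)}

== RESULT ==
["ball_in(b3,rmB)", "carry(b2,left)", "free(right)", "robot_in(rmB)"]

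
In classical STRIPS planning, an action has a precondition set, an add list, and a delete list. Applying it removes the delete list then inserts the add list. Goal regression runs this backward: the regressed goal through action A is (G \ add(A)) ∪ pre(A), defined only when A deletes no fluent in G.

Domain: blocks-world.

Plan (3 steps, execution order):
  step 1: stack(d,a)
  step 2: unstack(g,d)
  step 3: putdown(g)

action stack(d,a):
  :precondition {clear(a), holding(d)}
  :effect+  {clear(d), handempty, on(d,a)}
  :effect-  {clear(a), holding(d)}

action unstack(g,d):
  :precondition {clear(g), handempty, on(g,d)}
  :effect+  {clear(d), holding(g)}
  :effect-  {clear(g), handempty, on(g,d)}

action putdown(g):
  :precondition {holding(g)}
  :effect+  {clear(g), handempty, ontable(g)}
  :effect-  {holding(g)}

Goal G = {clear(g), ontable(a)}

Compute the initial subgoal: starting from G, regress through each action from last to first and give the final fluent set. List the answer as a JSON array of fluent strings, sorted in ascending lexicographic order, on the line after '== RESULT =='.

Regress step by step:
  through step 3 (putdown(g)): drop {clear(g)}, keep {ontable(a)}, require {holding(g)}
    → {holding(g), ontable(a)}
  through step 2 (unstack(g,d)): drop {holding(g)}, keep {ontable(a)}, require {clear(g), handempty, on(g,d)}
    → {clear(g), handempty, on(g,d), ontable(a)}
  through step 1 (stack(d,a)): drop {handempty}, keep {clear(g), on(g,d), ontable(a)}, require {clear(a), holding(d)}
    → {clear(a), clear(g), holding(d), on(g,d), ontable(a)}

== RESULT ==
["clear(a)", "clear(g)", "holding(d)", "on(g,d)", "ontable(a)"]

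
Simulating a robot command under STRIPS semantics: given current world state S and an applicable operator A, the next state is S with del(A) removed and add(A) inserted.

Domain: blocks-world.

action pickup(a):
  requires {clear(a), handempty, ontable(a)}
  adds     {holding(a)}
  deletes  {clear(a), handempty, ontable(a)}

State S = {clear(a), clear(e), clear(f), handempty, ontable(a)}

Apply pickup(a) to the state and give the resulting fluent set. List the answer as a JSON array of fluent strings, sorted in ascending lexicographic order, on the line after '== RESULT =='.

Progress:
  pre ⊆ S: {clear(a), handempty, ontable(a)} ⊆ S  — applicable
  S \ del = {clear(e), clear(f)}
  ∪ add   = {clear(e), clear(f), holding(a)}

== RESULT ==
["clear(e)", "clear(f)", "holding(a)"]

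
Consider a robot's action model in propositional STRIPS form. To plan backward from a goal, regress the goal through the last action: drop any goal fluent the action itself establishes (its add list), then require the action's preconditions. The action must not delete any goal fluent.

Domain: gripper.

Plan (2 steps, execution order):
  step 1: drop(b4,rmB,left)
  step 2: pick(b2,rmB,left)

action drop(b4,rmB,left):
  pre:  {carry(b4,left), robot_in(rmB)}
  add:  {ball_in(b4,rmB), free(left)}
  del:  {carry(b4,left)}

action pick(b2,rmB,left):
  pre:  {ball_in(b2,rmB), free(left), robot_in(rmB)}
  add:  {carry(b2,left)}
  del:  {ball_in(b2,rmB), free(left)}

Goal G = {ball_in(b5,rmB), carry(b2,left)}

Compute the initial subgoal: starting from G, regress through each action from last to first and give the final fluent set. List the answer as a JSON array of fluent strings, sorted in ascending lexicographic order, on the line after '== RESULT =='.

Work backward from the goal:
  through step 2 (pick(b2,rmB,left)): drop {carry(b2,left)}, keep {ball_in(b5,rmB)}, require {ball_in(b2,rmB), free(left), robot_in(rmB)}
    → {ball_in(b2,rmB), ball_in(b5,rmB), free(left), robot_in(rmB)}
  through step 1 (drop(b4,rmB,left)): drop {free(left)}, keep {ball_in(b2,rmB), ball_in(b5,rmB), robot_in(rmB)}, require {carry(b4,left), robot_in(rmB)}
    → {ball_in(b2,rmB), ball_in(b5,rmB), carry(b4,left), robot_in(rmB)}

== RESULT ==
["ball_in(b2,rmB)", "ball_in(b5,rmB)", "carry(b4,left)", "robot_in(rmB)"]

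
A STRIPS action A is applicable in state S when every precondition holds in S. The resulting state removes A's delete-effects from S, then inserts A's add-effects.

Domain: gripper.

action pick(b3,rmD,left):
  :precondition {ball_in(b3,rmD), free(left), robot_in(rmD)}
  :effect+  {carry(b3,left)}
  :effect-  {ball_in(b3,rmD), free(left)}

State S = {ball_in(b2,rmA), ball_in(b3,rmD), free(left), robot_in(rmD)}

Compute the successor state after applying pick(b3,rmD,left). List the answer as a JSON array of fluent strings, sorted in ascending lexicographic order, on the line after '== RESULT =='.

Compute (S \ del) ∪ add:
  pre ⊆ S: {ball_in(b3,rmD), free(left), robot_in(rmD)} ⊆ S  — applicable
  S \ del = {ball_in(b2,rmA), robot_in(rmD)}
  ∪ add   = {ball_in(b2,rmA), carry(b3,left), robot_in(rmD)}

== RESULT ==
["ball_in(b2,rmA)", "carry(b3,left)", "robot_in(rmD)"]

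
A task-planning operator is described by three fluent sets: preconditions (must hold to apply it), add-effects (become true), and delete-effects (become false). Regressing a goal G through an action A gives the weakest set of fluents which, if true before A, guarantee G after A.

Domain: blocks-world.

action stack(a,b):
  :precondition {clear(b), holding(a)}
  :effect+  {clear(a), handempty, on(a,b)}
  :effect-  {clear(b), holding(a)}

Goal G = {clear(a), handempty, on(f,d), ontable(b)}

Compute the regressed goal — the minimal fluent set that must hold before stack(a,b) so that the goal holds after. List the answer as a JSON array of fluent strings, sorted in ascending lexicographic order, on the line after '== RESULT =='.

Compute (G \ add) ∪ pre:
  G ∩ del = {}  (empty — regression defined)
  G \ add = {clear(a), handempty, on(f,d), ontable(b)} \ {clear(a), handempty, on(a,b)} = {on(f,d), ontable(b)}
  ∪ pre   = {on(f,d), ontable(b)} ∪ {clear(b), holding(a)}
          = {clear(b), holding(a), on(f,d), ontable(b)}

== RESULT ==
["clear(b)", "holding(a)", "on(f,d)", "ontable(b)"]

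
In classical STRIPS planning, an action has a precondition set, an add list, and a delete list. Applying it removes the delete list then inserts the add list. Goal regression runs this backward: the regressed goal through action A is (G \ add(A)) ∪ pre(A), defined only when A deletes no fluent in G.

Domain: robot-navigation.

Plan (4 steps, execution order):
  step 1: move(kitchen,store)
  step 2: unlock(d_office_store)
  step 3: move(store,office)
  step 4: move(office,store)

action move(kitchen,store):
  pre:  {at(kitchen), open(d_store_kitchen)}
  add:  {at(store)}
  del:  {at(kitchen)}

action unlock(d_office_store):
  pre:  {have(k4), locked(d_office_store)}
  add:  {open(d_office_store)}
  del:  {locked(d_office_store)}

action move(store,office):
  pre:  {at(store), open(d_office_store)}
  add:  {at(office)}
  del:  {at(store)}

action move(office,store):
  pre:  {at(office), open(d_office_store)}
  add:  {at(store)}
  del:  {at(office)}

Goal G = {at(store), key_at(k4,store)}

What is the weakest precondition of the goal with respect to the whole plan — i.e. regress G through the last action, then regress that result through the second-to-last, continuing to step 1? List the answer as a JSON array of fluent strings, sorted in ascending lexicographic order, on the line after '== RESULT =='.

Work backward from the goal:
  through step 4 (move(office,store)): drop {at(store)}, keep {key_at(k4,store)}, require {at(office), open(d_office_store)}
    → {at(office), key_at(k4,store), open(d_office_store)}
  through step 3 (move(store,office)): drop {at(office)}, keep {key_at(k4,store), open(d_office_store)}, require {at(store), open(d_office_store)}
    → {at(store), key_at(k4,store), open(d_office_store)}
  through step 2 (unlock(d_office_store)): drop {open(d_office_store)}, keep {at(store), key_at(k4,store)}, require {have(k4), locked(d_office_store)}
    → {at(store), have(k4), key_at(k4,store), locked(d_office_store)}
  through step 1 (move(kitchen,store)): drop {at(store)}, keep {have(k4), key_at(k4,store), locked(d_office_store)}, require {at(kitchen), open(d_store_kitchen)}
    → {at(kitchen), have(k4), key_at(k4,store), locked(d_office_store), open(d_store_kitchen)}

== RESULT ==
["at(kitchen)", "have(k4)", "key_at(k4,store)", "locked(d_office_store)", "open(d_store_kitchen)"]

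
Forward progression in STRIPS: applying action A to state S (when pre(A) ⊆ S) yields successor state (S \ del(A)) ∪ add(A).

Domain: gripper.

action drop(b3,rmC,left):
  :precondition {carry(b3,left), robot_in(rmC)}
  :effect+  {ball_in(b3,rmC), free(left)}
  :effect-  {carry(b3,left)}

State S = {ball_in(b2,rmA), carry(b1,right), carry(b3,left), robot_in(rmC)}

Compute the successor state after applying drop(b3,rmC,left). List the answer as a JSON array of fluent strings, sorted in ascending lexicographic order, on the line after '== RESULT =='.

Compute (S \ del) ∪ add:
  pre ⊆ S: {carry(b3,left), robot_in(rmC)} ⊆ S  — applicable
  S \ del = {ball_in(b2,rmA), carry(b1,right), robot_in(rmC)}
  ∪ add   = {ball_in(b2,rmA), ball_in(b3,rmC), carry(b1,right), free(left), robot_in(rmC)}

== RESULT ==
["ball_in(b2,rmA)", "ball_in(b3,rmC)", "carry(b1,right)", "free(left)", "robot_in(rmC)"]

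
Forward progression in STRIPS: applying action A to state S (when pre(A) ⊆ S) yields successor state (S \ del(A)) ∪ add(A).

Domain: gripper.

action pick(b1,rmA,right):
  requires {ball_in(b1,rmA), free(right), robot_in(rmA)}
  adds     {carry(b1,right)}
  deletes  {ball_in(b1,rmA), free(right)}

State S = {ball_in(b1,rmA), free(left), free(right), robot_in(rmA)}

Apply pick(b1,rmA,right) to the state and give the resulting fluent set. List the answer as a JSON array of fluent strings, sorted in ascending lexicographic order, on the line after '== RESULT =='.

Progress:
  pre ⊆ S: {ball_in(b1,rmA), free(right), robot_in(rmA)} ⊆ S  — applicable
  S \ del = {free(left), robot_in(rmA)}
  ∪ add   = {carry(b1,right), free(left), robot_in(rmA)}

== RESULT ==
["carry(b1,right)", "free(left)", "robot_in(rmA)"]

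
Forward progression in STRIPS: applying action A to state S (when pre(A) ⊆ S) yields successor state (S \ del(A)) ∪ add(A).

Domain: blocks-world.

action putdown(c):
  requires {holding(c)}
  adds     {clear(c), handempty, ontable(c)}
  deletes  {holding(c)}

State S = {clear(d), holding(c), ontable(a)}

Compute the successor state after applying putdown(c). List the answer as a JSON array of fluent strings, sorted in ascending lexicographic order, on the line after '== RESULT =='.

Compute (S \ del) ∪ add:
  pre ⊆ S: {holding(c)} ⊆ S  — applicable
  S \ del = {clear(d), ontable(a)}
  ∪ add   = {clear(c), clear(d), handempty, ontable(a), ontable(c)}

== RESULT ==
["clear(c)", "clear(d)", "handempty", "ontable(a)", "ontable(c)"]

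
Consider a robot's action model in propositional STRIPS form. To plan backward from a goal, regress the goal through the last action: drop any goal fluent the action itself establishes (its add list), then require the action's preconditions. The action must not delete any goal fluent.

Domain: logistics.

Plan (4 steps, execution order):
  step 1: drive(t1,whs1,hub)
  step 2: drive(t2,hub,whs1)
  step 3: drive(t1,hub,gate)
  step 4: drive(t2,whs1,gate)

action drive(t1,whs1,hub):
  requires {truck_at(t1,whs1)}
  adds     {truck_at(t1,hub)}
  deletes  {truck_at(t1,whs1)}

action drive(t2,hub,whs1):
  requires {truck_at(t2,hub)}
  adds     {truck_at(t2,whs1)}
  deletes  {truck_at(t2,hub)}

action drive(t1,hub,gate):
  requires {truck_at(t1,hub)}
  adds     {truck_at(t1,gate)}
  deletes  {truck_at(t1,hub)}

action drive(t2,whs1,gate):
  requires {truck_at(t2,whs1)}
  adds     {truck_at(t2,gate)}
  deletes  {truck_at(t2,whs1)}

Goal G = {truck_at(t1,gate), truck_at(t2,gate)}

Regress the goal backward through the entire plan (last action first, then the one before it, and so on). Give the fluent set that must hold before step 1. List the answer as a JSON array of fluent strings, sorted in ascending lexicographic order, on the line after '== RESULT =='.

Regress step by step:
  through step 4 (drive(t2,whs1,gate)): drop {truck_at(t2,gate)}, keep {truck_at(t1,gate)}, require {truck_at(t2,whs1)}
    → {truck_at(t1,gate), truck_at(t2,whs1)}
  through step 3 (drive(t1,hub,gate)): drop {truck_at(t1,gate)}, keep {truck_at(t2,whs1)}, require {truck_at(t1,hub)}
    → {truck_at(t1,hub), truck_at(t2,whs1)}
  through step 2 (drive(t2,hub,whs1)): drop {truck_at(t2,whs1)}, keep {truck_at(t1,hub)}, require {truck_at(t2,hub)}
    → {truck_at(t1,hub), truck_at(t2,hub)}
  through step 1 (drive(t1,whs1,hub)): drop {truck_at(t1,hub)}, keep {truck_at(t2,hub)}, require {truck_at(t1,whs1)}
    → {truck_at(t1,whs1), truck_at(t2,hub)}

== RESULT ==
["truck_at(t1,whs1)", "truck_at(t2,hub)"]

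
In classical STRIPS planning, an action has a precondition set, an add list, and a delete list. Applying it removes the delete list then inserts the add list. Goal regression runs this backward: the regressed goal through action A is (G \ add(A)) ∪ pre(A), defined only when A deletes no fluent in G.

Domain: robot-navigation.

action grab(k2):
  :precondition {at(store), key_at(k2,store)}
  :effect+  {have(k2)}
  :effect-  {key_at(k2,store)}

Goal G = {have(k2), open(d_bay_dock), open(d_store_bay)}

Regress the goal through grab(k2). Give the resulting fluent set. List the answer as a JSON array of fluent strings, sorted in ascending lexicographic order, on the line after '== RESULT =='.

Compute (G \ add) ∪ pre:
  G ∩ del = {}  (empty — regression defined)
  G \ add = {have(k2), open(d_bay_dock), open(d_store_bay)} \ {have(k2)} = {open(d_bay_dock), open(d_store_bay)}
  ∪ pre   = {open(d_bay_dock), open(d_store_bay)} ∪ {at(store), key_at(k2,store)}
          = {at(store), key_at(k2,store), open(d_bay_dock), open(d_store_bay)}

== RESULT ==
["at(store)", "key_at(k2,store)", "open(d_bay_dock)", "open(d_store_bay)"]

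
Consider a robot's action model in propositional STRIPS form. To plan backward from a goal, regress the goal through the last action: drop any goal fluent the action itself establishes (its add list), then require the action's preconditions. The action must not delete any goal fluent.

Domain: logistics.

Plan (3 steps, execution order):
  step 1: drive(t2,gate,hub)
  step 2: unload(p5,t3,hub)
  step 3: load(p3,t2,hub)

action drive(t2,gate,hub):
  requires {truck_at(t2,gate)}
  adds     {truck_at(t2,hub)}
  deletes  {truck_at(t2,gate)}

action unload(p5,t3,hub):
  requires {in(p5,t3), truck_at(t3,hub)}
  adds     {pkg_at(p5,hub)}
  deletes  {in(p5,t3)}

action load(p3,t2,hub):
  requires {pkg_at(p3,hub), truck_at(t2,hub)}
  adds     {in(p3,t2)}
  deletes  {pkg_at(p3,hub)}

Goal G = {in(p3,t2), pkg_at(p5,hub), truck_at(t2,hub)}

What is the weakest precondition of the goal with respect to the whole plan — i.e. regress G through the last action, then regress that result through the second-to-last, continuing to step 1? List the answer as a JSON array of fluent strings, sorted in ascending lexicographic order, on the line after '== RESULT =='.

Work backward from the goal:
  through step 3 (load(p3,t2,hub)): drop {in(p3,t2)}, keep {pkg_at(p5,hub), truck_at(t2,hub)}, require {pkg_at(p3,hub), truck_at(t2,hub)}
    → {pkg_at(p3,hub), pkg_at(p5,hub), truck_at(t2,hub)}
  through step 2 (unload(p5,t3,hub)): drop {pkg_at(p5,hub)}, keep {pkg_at(p3,hub), truck_at(t2,hub)}, require {in(p5,t3), truck_at(t3,hub)}
    → {in(p5,t3), pkg_at(p3,hub), truck_at(t2,hub), truck_at(t3,hub)}
  through step 1 (drive(t2,gate,hub)): drop {truck_at(t2,hub)}, keep {in(p5,t3), pkg_at(p3,hub), truck_at(t3,hub)}, require {truck_at(t2,gate)}
    → {in(p5,t3), pkg_at(p3,hub), truck_at(t2,gate), truck_at(t3,hub)}

== RESULT ==
["in(p5,t3)", "pkg_at(p3,hub)", "truck_at(t2,gate)", "truck_at(t3,hub)"]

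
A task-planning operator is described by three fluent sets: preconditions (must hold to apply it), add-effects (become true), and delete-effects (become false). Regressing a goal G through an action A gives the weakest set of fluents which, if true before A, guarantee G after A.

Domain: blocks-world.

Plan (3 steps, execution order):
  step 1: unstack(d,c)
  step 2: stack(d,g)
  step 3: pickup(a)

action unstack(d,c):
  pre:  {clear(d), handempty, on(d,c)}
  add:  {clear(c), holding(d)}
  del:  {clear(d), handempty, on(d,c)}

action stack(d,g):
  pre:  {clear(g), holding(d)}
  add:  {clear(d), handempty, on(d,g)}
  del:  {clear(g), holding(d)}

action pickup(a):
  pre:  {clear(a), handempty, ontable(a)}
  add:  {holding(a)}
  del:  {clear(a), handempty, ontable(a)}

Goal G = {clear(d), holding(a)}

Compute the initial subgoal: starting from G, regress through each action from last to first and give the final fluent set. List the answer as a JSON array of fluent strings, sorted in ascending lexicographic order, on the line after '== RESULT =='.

Work backward from the goal:
  through step 3 (pickup(a)): drop {holding(a)}, keep {clear(d)}, require {clear(a), handempty, ontable(a)}
    → {clear(a), clear(d), handempty, ontable(a)}
  through step 2 (stack(d,g)): drop {clear(d), handempty}, keep {clear(a), ontable(a)}, require {clear(g), holding(d)}
    → {clear(a), clear(g), holding(d), ontable(a)}
  through step 1 (unstack(d,c)): drop {holding(d)}, keep {clear(a), clear(g), ontable(a)}, require {clear(d), handempty, on(d,c)}
    → {clear(a), clear(d), clear(g), handempty, on(d,c), ontable(a)}

== RESULT ==
["clear(a)", "clear(d)", "clear(g)", "handempty", "on(d,c)", "ontable(a)"]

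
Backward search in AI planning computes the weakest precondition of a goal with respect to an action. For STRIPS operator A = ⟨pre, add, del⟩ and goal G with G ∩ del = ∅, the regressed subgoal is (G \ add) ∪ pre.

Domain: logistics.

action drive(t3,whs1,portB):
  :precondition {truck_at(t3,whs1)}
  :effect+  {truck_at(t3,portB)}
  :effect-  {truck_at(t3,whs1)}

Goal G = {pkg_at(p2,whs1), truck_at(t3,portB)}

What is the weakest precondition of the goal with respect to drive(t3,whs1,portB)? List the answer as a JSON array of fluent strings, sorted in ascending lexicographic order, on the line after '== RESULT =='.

Compute (G \ add) ∪ pre:
  G ∩ del = {}  (empty — regression defined)
  G \ add = {pkg_at(p2,whs1), truck_at(t3,portB)} \ {truck_at(t3,portB)} = {pkg_at(p2,whs1)}
  ∪ pre   = {pkg_at(p2,whs1)} ∪ {truck_at(t3,whs1)}
          = {pkg_at(p2,whs1), truck_at(t3,whs1)}

== RESULT ==
["pkg_at(p2,whs1)", "truck_at(t3,whs1)"]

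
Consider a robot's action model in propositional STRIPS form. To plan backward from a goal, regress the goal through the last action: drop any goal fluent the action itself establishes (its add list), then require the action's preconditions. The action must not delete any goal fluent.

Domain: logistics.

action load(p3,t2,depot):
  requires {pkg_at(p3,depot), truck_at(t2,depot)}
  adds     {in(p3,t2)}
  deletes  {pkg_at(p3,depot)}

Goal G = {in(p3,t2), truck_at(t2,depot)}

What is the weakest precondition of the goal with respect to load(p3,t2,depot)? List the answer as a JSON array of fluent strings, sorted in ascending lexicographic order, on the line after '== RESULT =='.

Regress:
  G ∩ del = {}  (empty — regression defined)
  G \ add = {in(p3,t2), truck_at(t2,depot)} \ {in(p3,t2)} = {truck_at(t2,depot)}
  ∪ pre   = {truck_at(t2,depot)} ∪ {pkg_at(p3,depot), truck_at(t2,depot)}
          = {pkg_at(p3,depot), truck_at(t2,depot)}

== RESULT ==
["pkg_at(p3,depot)", "truck_at(t2,depot)"]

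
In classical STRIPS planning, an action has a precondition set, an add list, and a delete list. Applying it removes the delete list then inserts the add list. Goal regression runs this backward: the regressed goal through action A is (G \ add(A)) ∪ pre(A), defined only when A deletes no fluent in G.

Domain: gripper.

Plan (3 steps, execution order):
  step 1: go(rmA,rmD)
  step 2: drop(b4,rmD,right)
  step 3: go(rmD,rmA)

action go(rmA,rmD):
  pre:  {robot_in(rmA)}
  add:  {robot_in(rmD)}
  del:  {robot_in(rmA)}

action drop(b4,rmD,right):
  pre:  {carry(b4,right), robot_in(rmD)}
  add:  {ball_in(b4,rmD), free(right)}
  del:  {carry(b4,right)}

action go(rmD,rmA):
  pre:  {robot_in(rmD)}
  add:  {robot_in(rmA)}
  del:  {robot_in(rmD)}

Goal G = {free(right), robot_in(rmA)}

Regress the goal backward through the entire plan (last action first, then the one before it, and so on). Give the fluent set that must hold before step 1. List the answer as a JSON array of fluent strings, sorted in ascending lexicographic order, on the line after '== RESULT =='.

Work backward from the goal:
  through step 3 (go(rmD,rmA)): drop {robot_in(rmA)}, keep {free(right)}, require {robot_in(rmD)}
    → {free(right), robot_in(rmD)}
  through step 2 (drop(b4,rmD,right)): drop {free(right)}, keep {robot_in(rmD)}, require {carry(b4,right), robot_in(rmD)}
    → {carry(b4,right), robot_in(rmD)}
  through step 1 (go(rmA,rmD)): drop {robot_in(rmD)}, keep {carry(b4,right)}, require {robot_in(rmA)}
    → {carry(b4,right), robot_in(rmA)}

== RESULT ==
["carry(b4,right)", "robot_in(rmA)"]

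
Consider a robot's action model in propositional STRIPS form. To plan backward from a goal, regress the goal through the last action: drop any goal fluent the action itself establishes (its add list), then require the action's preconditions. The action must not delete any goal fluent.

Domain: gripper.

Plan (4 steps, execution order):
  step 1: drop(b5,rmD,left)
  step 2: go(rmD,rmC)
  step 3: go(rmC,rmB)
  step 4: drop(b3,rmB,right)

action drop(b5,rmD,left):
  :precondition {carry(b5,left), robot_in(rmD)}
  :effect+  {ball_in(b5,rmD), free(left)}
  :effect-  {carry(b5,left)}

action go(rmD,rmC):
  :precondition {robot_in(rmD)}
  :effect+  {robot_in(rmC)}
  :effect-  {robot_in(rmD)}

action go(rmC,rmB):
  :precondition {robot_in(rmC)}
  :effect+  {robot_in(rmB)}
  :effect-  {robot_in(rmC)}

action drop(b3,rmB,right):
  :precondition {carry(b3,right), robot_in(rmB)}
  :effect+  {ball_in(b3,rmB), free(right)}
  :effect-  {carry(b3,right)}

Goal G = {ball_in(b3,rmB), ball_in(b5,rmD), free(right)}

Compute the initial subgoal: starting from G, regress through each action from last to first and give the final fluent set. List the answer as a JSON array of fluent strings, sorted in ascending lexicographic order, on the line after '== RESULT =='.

Work backward from the goal:
  through step 4 (drop(b3,rmB,right)): drop {ball_in(b3,rmB), free(right)}, keep {ball_in(b5,rmD)}, require {carry(b3,right), robot_in(rmB)}
    → {ball_in(b5,rmD), carry(b3,right), robot_in(rmB)}
  through step 3 (go(rmC,rmB)): drop {robot_in(rmB)}, keep {ball_in(b5,rmD), carry(b3,right)}, require {robot_in(rmC)}
    → {ball_in(b5,rmD), carry(b3,right), robot_in(rmC)}
  through step 2 (go(rmD,rmC)): drop {robot_in(rmC)}, keep {ball_in(b5,rmD), carry(b3,right)}, require {robot_in(rmD)}
    → {ball_in(b5,rmD), carry(b3,right), robot_in(rmD)}
  through step 1 (drop(b5,rmD,left)): drop {ball_in(b5,rmD)}, keep {carry(b3,right), robot_in(rmD)}, require {carry(b5,left), robot_in(rmD)}
    → {carry(b3,right), carry(b5,left), robot_in(rmD)}

== RESULT ==
["carry(b3,right)", "carry(b5,left)", "robot_in(rmD)"]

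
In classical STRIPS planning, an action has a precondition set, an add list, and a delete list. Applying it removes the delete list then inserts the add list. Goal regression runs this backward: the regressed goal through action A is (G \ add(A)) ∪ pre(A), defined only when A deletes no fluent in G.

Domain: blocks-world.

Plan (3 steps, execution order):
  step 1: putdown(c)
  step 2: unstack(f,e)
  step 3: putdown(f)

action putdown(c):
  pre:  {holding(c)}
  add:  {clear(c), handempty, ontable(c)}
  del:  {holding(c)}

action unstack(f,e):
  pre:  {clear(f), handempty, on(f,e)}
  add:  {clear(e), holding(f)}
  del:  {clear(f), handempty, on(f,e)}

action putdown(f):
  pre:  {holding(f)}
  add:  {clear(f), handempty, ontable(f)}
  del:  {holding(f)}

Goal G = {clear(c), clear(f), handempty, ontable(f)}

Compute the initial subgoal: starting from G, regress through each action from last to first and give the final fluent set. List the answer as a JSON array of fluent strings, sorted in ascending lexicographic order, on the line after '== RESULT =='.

Regress step by step:
  through step 3 (putdown(f)): drop {clear(f), handempty, ontable(f)}, keep {clear(c)}, require {holding(f)}
    → {clear(c), holding(f)}
  through step 2 (unstack(f,e)): drop {holding(f)}, keep {clear(c)}, require {clear(f), handempty, on(f,e)}
    → {clear(c), clear(f), handempty, on(f,e)}
  through step 1 (putdown(c)): drop {clear(c), handempty}, keep {clear(f), on(f,e)}, require {holding(c)}
    → {clear(f), holding(c), on(f,e)}

== RESULT ==
["clear(f)", "holding(c)", "on(f,e)"]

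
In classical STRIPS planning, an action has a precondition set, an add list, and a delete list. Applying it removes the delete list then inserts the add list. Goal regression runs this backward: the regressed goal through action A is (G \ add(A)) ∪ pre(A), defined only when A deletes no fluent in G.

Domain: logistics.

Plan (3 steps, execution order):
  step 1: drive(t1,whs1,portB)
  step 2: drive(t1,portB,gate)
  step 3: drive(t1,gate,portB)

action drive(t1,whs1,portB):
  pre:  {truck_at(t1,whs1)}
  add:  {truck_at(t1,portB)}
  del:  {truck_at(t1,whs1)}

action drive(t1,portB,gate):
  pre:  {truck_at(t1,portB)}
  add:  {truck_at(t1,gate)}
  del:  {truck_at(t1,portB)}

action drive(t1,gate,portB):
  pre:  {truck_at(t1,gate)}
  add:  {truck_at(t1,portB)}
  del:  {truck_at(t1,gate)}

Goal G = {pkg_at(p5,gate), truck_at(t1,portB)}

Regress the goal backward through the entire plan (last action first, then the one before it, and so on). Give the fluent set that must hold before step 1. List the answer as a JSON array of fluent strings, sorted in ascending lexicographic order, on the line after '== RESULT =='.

Regress step by step:
  through step 3 (drive(t1,gate,portB)): drop {truck_at(t1,portB)}, keep {pkg_at(p5,gate)}, require {truck_at(t1,gate)}
    → {pkg_at(p5,gate), truck_at(t1,gate)}
  through step 2 (drive(t1,portB,gate)): drop {truck_at(t1,gate)}, keep {pkg_at(p5,gate)}, require {truck_at(t1,portB)}
    → {pkg_at(p5,gate), truck_at(t1,portB)}
  through step 1 (drive(t1,whs1,portB)): drop {truck_at(t1,portB)}, keep {pkg_at(p5,gate)}, require {truck_at(t1,whs1)}
    → {pkg_at(p5,gate), truck_at(t1,whs1)}

== RESULT ==
["pkg_at(p5,gate)", "truck_at(t1,whs1)"]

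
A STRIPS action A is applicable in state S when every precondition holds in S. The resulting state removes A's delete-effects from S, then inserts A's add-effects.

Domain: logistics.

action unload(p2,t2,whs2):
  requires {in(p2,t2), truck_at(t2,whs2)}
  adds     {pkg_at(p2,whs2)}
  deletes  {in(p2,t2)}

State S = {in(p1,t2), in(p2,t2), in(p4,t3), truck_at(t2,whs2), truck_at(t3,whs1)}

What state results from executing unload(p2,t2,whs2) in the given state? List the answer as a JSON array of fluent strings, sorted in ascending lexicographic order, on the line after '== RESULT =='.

Progress:
  pre ⊆ S: {in(p2,t2), truck_at(t2,whs2)} ⊆ S  — applicable
  S \ del = {in(p1,t2), in(p4,t3), truck_at(t2,whs2), truck_at(t3,whs1)}
  ∪ add   = {in(p1,t2), in(p4,t3), pkg_at(p2,whs2), truck_at(t2,whs2), truck_at(t3,whs1)}

== RESULT ==
["in(p1,t2)", "in(p4,t3)", "pkg_at(p2,whs2)", "truck_at(t2,whs2)", "truck_at(t3,whs1)"]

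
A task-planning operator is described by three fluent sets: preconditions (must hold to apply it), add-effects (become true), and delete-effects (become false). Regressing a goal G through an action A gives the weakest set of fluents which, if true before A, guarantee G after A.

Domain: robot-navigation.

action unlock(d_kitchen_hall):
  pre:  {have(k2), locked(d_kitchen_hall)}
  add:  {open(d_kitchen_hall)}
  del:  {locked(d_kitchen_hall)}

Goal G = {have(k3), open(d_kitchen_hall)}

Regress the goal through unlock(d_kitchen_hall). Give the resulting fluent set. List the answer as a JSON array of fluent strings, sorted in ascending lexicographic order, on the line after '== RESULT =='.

Compute (G \ add) ∪ pre:
  G ∩ del = {}  (empty — regression defined)
  G \ add = {have(k3), open(d_kitchen_hall)} \ {open(d_kitchen_hall)} = {have(k3)}
  ∪ pre   = {have(k3)} ∪ {have(k2), locked(d_kitchen_hall)}
          = {have(k2), have(k3), locked(d_kitchen_hall)}

== RESULT ==
["have(k2)", "have(k3)", "locked(d_kitchen_hall)"]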